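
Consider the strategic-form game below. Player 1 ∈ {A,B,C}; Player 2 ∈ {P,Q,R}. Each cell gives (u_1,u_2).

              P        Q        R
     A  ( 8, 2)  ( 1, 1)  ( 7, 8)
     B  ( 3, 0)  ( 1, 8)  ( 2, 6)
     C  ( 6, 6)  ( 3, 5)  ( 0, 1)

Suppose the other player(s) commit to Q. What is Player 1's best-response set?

argmax u_1 = {C}

u_1(A vs Q) = 1
u_1(B vs Q) = 1
u_1(C vs Q) = 3
max payoff 3 at {C}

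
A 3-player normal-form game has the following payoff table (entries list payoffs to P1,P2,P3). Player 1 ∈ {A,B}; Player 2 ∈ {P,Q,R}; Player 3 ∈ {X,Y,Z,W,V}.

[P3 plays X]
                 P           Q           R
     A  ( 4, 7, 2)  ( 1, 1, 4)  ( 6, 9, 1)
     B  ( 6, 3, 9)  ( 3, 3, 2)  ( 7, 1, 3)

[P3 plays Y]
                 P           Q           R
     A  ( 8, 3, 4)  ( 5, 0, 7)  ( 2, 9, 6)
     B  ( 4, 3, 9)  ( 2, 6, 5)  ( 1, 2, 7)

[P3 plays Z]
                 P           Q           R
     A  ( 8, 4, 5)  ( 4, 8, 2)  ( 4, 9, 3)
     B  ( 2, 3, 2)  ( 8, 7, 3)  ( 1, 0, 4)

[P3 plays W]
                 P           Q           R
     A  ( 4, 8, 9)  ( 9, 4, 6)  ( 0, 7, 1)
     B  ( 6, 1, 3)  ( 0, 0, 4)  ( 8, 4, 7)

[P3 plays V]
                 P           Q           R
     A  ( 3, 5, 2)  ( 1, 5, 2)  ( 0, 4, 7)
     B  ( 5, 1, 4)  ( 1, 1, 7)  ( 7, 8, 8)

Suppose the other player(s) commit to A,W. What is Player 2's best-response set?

u_2(P vs A,W) = 8
u_2(Q vs A,W) = 4
u_2(R vs A,W) = 7
max payoff 8 at {P}

BR_2 = {P}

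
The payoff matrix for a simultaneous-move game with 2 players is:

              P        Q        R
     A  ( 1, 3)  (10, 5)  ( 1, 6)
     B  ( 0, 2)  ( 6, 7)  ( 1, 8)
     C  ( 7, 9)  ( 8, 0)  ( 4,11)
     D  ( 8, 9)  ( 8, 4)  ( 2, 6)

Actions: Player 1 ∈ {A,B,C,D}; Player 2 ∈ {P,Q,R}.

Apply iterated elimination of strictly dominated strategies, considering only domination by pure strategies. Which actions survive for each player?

Survivors P1:{C,D} P2:{P,R}

P1 drop B (C beats it: P:7>0 Q:8>6 R:4>1)
P2 drop Q (R beats it: A:6>5 C:11>0 D:6>4)
P1 drop A (C beats it: P:7>1 R:4>1)
P1→{C,D} P2→{P,R}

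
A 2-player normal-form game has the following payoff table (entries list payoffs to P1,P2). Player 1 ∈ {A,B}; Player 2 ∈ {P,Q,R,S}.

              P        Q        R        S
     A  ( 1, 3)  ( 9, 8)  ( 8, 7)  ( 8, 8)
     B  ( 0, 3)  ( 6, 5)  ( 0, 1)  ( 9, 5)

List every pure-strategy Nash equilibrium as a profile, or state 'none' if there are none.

NE set: (A,Q), (B,S)

(A,P): not NE [P2→S gives 8>3]
(A,Q): NE
(A,R): not NE [P2→S gives 8>7]
(A,S): not NE [P1→B gives 9>8]
(B,P): not NE [P1→A gives 1>0; P2→S gives 5>3]
(B,Q): not NE [P1→A gives 9>6]
(B,R): not NE [P1→A gives 8>0; P2→S gives 5>1]
(B,S): NE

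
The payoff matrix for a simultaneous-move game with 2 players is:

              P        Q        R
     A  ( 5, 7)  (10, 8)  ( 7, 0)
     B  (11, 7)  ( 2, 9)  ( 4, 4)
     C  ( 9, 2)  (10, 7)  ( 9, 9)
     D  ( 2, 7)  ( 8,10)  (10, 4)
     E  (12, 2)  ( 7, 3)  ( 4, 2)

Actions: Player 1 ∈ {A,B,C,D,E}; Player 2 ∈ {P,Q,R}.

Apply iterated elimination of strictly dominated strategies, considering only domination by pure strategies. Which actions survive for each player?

IESDS → P1:{A,C,D} P2:{Q,R}

P2 drop P (Q beats it: A:8>7 B:9>7 C:7>2 D:10>7 E:3>2)
P1 drop B (A beats it: Q:10>2 R:7>4)
P1 drop E (A beats it: Q:10>7 R:7>4)
P1→{A,C,D} P2→{Q,R}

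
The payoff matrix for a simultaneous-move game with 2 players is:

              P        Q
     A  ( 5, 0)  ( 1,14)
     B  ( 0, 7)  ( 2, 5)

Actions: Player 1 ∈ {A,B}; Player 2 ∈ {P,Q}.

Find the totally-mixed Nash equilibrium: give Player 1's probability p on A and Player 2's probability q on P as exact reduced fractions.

P1 indiff ⇒ q·5+(1-q)·1 = q·0+(1-q)·2 ⇒ q(5) = (1-q)(1) ⇒ q = 1/6
P2 indiff ⇒ p·0+(1-p)·7 = p·14+(1-p)·5 ⇒ p(-14) = (1-p)(-2) ⇒ p = 1/8

p=1/8, q=1/6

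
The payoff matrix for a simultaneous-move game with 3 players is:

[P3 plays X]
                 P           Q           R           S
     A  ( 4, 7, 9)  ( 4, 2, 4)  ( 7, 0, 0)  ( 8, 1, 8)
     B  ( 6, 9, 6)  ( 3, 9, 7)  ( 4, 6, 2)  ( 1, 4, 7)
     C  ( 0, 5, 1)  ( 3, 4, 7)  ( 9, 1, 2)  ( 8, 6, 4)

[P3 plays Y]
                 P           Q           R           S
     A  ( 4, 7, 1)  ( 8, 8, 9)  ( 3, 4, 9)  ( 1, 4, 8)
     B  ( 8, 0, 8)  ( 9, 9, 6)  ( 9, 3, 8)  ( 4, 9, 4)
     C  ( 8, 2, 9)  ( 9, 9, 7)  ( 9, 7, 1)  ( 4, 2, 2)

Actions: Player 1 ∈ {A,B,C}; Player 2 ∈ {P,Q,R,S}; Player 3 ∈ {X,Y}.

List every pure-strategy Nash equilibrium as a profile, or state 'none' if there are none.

PSNE = {(C,Q,Y), (C,S,X)}

(A,P,X): not NE [P1→B gives 6>4]
(A,P,Y): not NE [P1→C gives 8>4; P2→Q gives 8>7; P3→X gives 9>1]
(A,Q,X): not NE [P2→P gives 7>2; P3→Y gives 9>4]
(A,Q,Y): not NE [P1→C gives 9>8]
(A,R,X): not NE [P1→C gives 9>7; P2→P gives 7>0; P3→Y gives 9>0]
(A,R,Y): not NE [P1→C gives 9>3; P2→Q gives 8>4]
(A,S,X): not NE [P2→P gives 7>1]
(A,S,Y): not NE [P1→C gives 4>1; P2→Q gives 8>4]
(B,P,X): not NE [P3→Y gives 8>6]
(B,P,Y): not NE [P2→S gives 9>0]
(B,Q,X): not NE [P1→A gives 4>3]
(B,Q,Y): not NE [P3→X gives 7>6]
(B,R,X): not NE [P1→C gives 9>4; P2→Q gives 9>6; P3→Y gives 8>2]
(B,R,Y): not NE [P2→S gives 9>3]
(B,S,X): not NE [P1→C gives 8>1; P2→Q gives 9>4]
(B,S,Y): not NE [P3→X gives 7>4]
(C,P,X): not NE [P1→B gives 6>0; P2→S gives 6>5; P3→Y gives 9>1]
(C,P,Y): not NE [P2→Q gives 9>2]
(C,Q,X): not NE [P1→A gives 4>3; P2→S gives 6>4]
(C,Q,Y): NE
(C,R,X): not NE [P2→S gives 6>1]
(C,R,Y): not NE [P2→Q gives 9>7; P3→X gives 2>1]
(C,S,X): NE
(C,S,Y): not NE [P2→Q gives 9>2; P3→X gives 4>2]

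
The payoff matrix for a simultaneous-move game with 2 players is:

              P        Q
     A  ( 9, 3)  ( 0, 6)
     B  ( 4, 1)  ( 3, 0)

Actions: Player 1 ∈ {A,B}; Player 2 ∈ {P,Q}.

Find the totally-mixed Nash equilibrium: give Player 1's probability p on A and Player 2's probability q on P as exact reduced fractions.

p=1/4, q=3/8

P1 indiff ⇒ q·9+(1-q)·0 = q·4+(1-q)·3 ⇒ q(5) = (1-q)(3) ⇒ q = 3/8
P2 indiff ⇒ p·3+(1-p)·1 = p·6+(1-p)·0 ⇒ p(-3) = (1-p)(-1) ⇒ p = 1/4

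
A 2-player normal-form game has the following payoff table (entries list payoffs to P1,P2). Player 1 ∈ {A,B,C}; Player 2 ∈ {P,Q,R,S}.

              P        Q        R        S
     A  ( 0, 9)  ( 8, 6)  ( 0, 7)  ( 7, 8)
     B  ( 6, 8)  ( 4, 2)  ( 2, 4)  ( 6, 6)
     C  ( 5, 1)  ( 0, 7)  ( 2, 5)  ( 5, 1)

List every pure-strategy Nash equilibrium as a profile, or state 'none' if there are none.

(A,P): not NE [P1→B gives 6>0]
(A,Q): not NE [P2→P gives 9>6]
(A,R): not NE [P1→C gives 2>0; P2→P gives 9>7]
(A,S): not NE [P2→P gives 9>8]
(B,P): NE
(B,Q): not NE [P1→A gives 8>4; P2→P gives 8>2]
(B,R): not NE [P2→P gives 8>4]
(B,S): not NE [P1→A gives 7>6; P2→P gives 8>6]
(C,P): not NE [P1→B gives 6>5; P2→Q gives 7>1]
(C,Q): not NE [P1→A gives 8>0]
(C,R): not NE [P2→Q gives 7>5]
(C,S): not NE [P1→A gives 7>5; P2→Q gives 7>1]

PSNE = {(B,P)}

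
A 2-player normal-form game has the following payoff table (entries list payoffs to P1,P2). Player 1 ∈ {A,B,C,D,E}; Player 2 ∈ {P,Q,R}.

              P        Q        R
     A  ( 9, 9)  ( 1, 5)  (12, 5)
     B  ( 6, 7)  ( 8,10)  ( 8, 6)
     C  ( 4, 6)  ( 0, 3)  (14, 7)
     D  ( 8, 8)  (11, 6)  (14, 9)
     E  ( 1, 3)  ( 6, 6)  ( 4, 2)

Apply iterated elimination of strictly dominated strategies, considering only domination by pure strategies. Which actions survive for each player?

Survivors P1:{A,C,D} P2:{P,R}

P1 drop B (D beats it: P:8>6 Q:11>8 R:14>8)
P1 drop E (D beats it: P:8>1 Q:11>6 R:14>4)
P2 drop Q (P beats it: A:9>5 C:6>3 D:8>6)
P1→{A,C,D} P2→{P,R}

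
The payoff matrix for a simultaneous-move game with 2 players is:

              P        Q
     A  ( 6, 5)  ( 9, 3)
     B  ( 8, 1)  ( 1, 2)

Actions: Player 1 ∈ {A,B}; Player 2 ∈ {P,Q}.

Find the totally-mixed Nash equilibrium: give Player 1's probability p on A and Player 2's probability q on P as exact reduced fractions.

p=1/3, q=4/5

P1 indiff ⇒ q·6+(1-q)·9 = q·8+(1-q)·1 ⇒ q(-2) = (1-q)(-8) ⇒ q = 4/5
P2 indiff ⇒ p·5+(1-p)·1 = p·3+(1-p)·2 ⇒ p(2) = (1-p)(1) ⇒ p = 1/3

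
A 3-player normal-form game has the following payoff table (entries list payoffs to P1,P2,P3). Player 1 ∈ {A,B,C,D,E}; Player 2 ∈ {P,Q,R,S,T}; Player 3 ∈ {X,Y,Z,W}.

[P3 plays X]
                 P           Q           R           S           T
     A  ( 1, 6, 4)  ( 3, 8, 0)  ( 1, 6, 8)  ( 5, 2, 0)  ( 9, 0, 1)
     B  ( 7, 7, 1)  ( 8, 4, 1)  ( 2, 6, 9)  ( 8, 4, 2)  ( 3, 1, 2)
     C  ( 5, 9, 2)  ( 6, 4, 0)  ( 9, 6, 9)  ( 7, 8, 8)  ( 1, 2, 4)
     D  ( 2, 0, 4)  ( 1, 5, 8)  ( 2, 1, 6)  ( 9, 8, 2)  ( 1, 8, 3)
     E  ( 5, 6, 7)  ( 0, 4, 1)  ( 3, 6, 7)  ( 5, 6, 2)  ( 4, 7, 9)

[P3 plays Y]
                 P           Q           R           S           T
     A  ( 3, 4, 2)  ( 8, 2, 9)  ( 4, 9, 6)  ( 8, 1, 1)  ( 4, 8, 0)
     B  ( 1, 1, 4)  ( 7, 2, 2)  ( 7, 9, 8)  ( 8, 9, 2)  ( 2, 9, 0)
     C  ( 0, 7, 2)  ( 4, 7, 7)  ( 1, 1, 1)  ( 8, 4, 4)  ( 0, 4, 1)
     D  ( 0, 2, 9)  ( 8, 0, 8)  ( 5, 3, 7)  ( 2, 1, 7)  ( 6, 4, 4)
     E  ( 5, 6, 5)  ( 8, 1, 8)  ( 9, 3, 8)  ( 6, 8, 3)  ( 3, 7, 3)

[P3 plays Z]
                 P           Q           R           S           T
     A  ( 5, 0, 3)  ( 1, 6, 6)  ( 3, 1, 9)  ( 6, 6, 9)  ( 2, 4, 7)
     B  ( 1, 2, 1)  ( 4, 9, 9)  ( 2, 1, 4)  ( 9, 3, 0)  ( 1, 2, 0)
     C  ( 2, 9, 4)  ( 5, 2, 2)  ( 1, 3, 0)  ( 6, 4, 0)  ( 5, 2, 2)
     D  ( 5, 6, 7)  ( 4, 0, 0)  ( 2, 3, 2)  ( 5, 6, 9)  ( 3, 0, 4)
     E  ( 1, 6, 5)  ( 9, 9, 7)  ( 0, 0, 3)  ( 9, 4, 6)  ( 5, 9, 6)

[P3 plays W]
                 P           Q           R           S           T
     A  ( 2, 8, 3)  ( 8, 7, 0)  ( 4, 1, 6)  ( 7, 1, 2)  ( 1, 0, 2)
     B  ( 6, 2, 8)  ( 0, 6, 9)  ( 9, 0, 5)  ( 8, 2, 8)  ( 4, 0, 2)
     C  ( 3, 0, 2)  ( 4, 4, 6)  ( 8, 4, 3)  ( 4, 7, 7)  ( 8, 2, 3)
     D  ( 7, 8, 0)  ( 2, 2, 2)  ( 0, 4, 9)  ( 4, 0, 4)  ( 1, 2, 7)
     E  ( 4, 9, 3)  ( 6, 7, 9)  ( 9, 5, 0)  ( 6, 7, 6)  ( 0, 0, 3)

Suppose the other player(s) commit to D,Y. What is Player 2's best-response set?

u_2(P vs D,Y) = 2
u_2(Q vs D,Y) = 0
u_2(R vs D,Y) = 3
u_2(S vs D,Y) = 1
u_2(T vs D,Y) = 4
max payoff 4 at {T}

BR_2 = {T}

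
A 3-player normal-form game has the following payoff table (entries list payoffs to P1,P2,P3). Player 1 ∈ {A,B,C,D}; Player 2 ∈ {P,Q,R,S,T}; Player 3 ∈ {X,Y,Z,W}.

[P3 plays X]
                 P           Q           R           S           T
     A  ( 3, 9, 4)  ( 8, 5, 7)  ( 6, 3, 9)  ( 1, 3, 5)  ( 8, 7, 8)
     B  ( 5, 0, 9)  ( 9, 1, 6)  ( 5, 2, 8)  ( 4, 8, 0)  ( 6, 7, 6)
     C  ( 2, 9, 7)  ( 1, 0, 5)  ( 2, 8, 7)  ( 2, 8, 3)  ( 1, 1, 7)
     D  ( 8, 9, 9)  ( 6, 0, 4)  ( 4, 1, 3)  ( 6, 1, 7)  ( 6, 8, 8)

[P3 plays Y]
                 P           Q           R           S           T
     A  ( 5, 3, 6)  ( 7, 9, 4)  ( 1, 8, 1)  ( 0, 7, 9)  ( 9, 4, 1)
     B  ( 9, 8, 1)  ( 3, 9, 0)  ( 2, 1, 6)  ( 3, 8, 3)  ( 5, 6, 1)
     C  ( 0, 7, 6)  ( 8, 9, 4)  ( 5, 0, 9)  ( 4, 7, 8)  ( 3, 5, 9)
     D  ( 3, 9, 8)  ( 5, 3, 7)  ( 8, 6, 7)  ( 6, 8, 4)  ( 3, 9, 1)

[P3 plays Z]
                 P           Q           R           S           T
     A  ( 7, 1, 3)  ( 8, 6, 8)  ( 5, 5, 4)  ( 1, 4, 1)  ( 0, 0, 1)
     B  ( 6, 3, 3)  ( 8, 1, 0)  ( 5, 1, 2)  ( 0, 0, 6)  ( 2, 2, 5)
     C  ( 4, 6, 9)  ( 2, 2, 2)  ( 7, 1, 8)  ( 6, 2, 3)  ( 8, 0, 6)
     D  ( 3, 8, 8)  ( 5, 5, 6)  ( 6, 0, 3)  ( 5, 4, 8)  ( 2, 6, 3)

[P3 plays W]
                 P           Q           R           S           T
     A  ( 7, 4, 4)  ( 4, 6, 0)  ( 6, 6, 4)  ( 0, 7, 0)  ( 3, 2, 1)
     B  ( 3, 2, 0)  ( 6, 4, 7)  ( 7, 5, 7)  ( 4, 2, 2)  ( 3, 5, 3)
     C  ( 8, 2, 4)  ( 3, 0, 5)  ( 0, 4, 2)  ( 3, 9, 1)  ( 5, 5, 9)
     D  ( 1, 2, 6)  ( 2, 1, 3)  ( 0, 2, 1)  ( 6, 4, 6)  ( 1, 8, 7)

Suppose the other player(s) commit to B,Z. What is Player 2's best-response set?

P2 best: {P}

u_2(P vs B,Z) = 3
u_2(Q vs B,Z) = 1
u_2(R vs B,Z) = 1
u_2(S vs B,Z) = 0
u_2(T vs B,Z) = 2
max payoff 3 at {P}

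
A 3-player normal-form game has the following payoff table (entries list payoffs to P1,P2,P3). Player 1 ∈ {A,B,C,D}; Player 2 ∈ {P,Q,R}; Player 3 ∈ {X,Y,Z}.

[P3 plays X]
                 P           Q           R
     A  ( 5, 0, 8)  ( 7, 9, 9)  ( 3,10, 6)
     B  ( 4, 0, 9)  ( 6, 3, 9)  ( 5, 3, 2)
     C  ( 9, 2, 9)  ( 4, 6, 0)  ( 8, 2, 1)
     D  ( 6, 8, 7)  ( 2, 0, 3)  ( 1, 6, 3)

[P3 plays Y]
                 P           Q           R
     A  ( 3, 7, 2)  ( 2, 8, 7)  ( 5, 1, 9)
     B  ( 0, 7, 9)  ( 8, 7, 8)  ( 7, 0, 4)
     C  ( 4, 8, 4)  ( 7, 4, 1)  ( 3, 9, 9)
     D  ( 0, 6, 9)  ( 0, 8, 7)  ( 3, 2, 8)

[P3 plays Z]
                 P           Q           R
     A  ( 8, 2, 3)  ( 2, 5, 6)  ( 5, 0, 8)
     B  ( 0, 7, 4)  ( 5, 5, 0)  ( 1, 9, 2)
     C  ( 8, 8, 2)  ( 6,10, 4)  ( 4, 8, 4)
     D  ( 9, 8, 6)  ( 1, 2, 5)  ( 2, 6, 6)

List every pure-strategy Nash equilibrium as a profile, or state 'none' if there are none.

(A,P,X): not NE [P1→C gives 9>5; P2→R gives 10>0]
(A,P,Y): not NE [P1→C gives 4>3; P2→Q gives 8>7; P3→X gives 8>2]
(A,P,Z): not NE [P1→D gives 9>8; P2→Q gives 5>2; P3→X gives 8>3]
(A,Q,X): not NE [P2→R gives 10>9]
(A,Q,Y): not NE [P1→B gives 8>2; P3→X gives 9>7]
(A,Q,Z): not NE [P1→C gives 6>2; P3→X gives 9>6]
(A,R,X): not NE [P1→C gives 8>3; P3→Y gives 9>6]
(A,R,Y): not NE [P1→B gives 7>5; P2→Q gives 8>1]
(A,R,Z): not NE [P2→Q gives 5>0; P3→Y gives 9>8]
(B,P,X): not NE [P1→C gives 9>4; P2→R gives 3>0]
(B,P,Y): not NE [P1→C gives 4>0]
(B,P,Z): not NE [P1→D gives 9>0; P2→R gives 9>7; P3→Y gives 9>4]
(B,Q,X): not NE [P1→A gives 7>6]
(B,Q,Y): not NE [P3→X gives 9>8]
(B,Q,Z): not NE [P1→C gives 6>5; P2→R gives 9>5; P3→X gives 9>0]
(B,R,X): not NE [P1→C gives 8>5; P3→Y gives 4>2]
(B,R,Y): not NE [P2→Q gives 7>0]
(B,R,Z): not NE [P1→A gives 5>1; P3→Y gives 4>2]
(C,P,X): not NE [P2→Q gives 6>2]
(C,P,Y): not NE [P2→R gives 9>8; P3→X gives 9>4]
(C,P,Z): not NE [P1→D gives 9>8; P2→Q gives 10>8; P3→X gives 9>2]
(C,Q,X): not NE [P1→A gives 7>4; P3→Z gives 4>0]
(C,Q,Y): not NE [P1→B gives 8>7; P2→R gives 9>4; P3→Z gives 4>1]
(C,Q,Z): NE
(C,R,X): not NE [P2→Q gives 6>2; P3→Y gives 9>1]
(C,R,Y): not NE [P1→B gives 7>3]
(C,R,Z): not NE [P1→A gives 5>4; P2→Q gives 10>8; P3→Y gives 9>4]
(D,P,X): not NE [P1→C gives 9>6; P3→Y gives 9>7]
(D,P,Y): not NE [P1→C gives 4>0; P2→Q gives 8>6]
(D,P,Z): not NE [P3→Y gives 9>6]
(D,Q,X): not NE [P1→A gives 7>2; P2→P gives 8>0; P3→Y gives 7>3]
(D,Q,Y): not NE [P1→B gives 8>0]
(D,Q,Z): not NE [P1→C gives 6>1; P2→P gives 8>2; P3→Y gives 7>5]
(D,R,X): not NE [P1→C gives 8>1; P2→P gives 8>6; P3→Y gives 8>3]
(D,R,Y): not NE [P1→B gives 7>3; P2→Q gives 8>2]
(D,R,Z): not NE [P1→A gives 5>2; P2→P gives 8>6; P3→Y gives 8>6]

Nash profiles: (C,Q,Z)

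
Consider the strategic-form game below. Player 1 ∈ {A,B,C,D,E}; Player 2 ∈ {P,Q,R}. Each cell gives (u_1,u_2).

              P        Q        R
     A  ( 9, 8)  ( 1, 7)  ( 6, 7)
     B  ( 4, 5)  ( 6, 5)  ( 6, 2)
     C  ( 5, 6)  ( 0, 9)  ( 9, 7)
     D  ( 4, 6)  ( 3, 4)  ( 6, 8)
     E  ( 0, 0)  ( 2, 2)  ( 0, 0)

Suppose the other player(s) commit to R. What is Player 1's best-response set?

u_1(A vs R) = 6
u_1(B vs R) = 6
u_1(C vs R) = 9
u_1(D vs R) = 6
u_1(E vs R) = 0
max payoff 9 at {C}

P1 best: {C}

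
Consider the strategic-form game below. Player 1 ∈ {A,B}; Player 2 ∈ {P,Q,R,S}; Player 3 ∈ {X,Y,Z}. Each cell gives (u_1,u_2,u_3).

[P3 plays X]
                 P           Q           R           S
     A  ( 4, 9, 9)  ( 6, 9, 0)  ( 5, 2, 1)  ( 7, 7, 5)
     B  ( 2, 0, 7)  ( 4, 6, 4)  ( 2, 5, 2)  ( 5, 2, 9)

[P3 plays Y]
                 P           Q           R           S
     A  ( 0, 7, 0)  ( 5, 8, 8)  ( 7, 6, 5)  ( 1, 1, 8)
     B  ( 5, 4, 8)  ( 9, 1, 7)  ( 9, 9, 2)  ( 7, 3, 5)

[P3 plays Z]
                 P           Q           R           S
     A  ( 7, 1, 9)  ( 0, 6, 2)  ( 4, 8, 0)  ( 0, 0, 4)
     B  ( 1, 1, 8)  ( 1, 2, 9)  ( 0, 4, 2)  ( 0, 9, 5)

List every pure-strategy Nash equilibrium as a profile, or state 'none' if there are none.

Nash profiles: (A,P,X), (B,R,Y)

(A,P,X): NE
(A,P,Y): not NE [P1→B gives 5>0; P2→Q gives 8>7; P3→Z gives 9>0]
(A,P,Z): not NE [P2→R gives 8>1]
(A,Q,X): not NE [P3→Y gives 8>0]
(A,Q,Y): not NE [P1→B gives 9>5]
(A,Q,Z): not NE [P1→B gives 1>0; P2→R gives 8>6; P3→Y gives 8>2]
(A,R,X): not NE [P2→Q gives 9>2; P3→Y gives 5>1]
(A,R,Y): not NE [P1→B gives 9>7; P2→Q gives 8>6]
(A,R,Z): not NE [P3→Y gives 5>0]
(A,S,X): not NE [P2→Q gives 9>7; P3→Y gives 8>5]
(A,S,Y): not NE [P1→B gives 7>1; P2→Q gives 8>1]
(A,S,Z): not NE [P2→R gives 8>0; P3→Y gives 8>4]
(B,P,X): not NE [P1→A gives 4>2; P2→Q gives 6>0; P3→Z gives 8>7]
(B,P,Y): not NE [P2→R gives 9>4]
(B,P,Z): not NE [P1→A gives 7>1; P2→S gives 9>1]
(B,Q,X): not NE [P1→A gives 6>4; P3→Z gives 9>4]
(B,Q,Y): not NE [P2→R gives 9>1; P3→Z gives 9>7]
(B,Q,Z): not NE [P2→S gives 9>2]
(B,R,X): not NE [P1→A gives 5>2; P2→Q gives 6>5]
(B,R,Y): NE
(B,R,Z): not NE [P1→A gives 4>0; P2→S gives 9>4]
(B,S,X): not NE [P1→A gives 7>5; P2→Q gives 6>2]
(B,S,Y): not NE [P2→R gives 9>3; P3→X gives 9>5]
(B,S,Z): not NE [P3→X gives 9>5]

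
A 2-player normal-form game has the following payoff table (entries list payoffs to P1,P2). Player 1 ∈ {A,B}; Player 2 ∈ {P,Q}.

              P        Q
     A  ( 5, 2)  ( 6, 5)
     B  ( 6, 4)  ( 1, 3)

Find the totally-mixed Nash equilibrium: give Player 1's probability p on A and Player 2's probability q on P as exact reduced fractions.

P1 indiff ⇒ q·5+(1-q)·6 = q·6+(1-q)·1 ⇒ q(-1) = (1-q)(-5) ⇒ q = 5/6
P2 indiff ⇒ p·2+(1-p)·4 = p·5+(1-p)·3 ⇒ p(-3) = (1-p)(-1) ⇒ p = 1/4

p=1/4, q=5/6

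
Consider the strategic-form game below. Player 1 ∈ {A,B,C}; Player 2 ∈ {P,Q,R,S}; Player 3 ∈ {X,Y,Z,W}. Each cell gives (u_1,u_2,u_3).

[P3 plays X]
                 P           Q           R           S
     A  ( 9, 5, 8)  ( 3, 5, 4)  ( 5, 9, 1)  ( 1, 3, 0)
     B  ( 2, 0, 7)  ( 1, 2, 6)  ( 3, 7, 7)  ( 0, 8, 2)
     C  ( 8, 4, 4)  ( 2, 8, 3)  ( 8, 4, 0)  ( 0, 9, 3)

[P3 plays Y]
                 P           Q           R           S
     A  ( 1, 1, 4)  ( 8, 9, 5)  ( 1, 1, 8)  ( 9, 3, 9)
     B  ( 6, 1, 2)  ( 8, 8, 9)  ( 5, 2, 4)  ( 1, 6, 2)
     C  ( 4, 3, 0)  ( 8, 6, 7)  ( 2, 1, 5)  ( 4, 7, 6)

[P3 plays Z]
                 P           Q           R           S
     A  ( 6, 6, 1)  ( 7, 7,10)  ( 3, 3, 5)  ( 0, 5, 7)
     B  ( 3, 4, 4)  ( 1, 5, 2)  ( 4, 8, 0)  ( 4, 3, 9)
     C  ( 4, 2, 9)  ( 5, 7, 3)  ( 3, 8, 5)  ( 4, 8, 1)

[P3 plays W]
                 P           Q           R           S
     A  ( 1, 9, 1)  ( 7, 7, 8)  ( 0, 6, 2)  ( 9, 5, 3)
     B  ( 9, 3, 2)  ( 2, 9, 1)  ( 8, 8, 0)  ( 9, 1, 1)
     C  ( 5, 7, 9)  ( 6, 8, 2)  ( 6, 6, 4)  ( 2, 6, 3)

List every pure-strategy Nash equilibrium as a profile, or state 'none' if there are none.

(A,P,X): not NE [P2→R gives 9>5]
(A,P,Y): not NE [P1→B gives 6>1; P2→Q gives 9>1; P3→X gives 8>4]
(A,P,Z): not NE [P2→Q gives 7>6; P3→X gives 8>1]
(A,P,W): not NE [P1→B gives 9>1; P3→X gives 8>1]
(A,Q,X): not NE [P2→R gives 9>5; P3→Z gives 10>4]
(A,Q,Y): not NE [P3→Z gives 10>5]
(A,Q,Z): NE
(A,Q,W): not NE [P2→P gives 9>7; P3→Z gives 10>8]
(A,R,X): not NE [P1→C gives 8>5; P3→Y gives 8>1]
(A,R,Y): not NE [P1→B gives 5>1; P2→Q gives 9>1]
(A,R,Z): not NE [P1→B gives 4>3; P2→Q gives 7>3; P3→Y gives 8>5]
(A,R,W): not NE [P1→B gives 8>0; P2→P gives 9>6; P3→Y gives 8>2]
(A,S,X): not NE [P2→R gives 9>3; P3→Y gives 9>0]
(A,S,Y): not NE [P2→Q gives 9>3]
(A,S,Z): not NE [P1→C gives 4>0; P2→Q gives 7>5; P3→Y gives 9>7]
(A,S,W): not NE [P2→P gives 9>5; P3→Y gives 9>3]
(B,P,X): not NE [P1→A gives 9>2; P2→S gives 8>0]
(B,P,Y): not NE [P2→Q gives 8>1; P3→X gives 7>2]
(B,P,Z): not NE [P1→A gives 6>3; P2→R gives 8>4; P3→X gives 7>4]
(B,P,W): not NE [P2→Q gives 9>3; P3→X gives 7>2]
(B,Q,X): not NE [P1→A gives 3>1; P2→S gives 8>2; P3→Y gives 9>6]
(B,Q,Y): NE
(B,Q,Z): not NE [P1→A gives 7>1; P2→R gives 8>5; P3→Y gives 9>2]
(B,Q,W): not NE [P1→A gives 7>2; P3→Y gives 9>1]
(B,R,X): not NE [P1→C gives 8>3; P2→S gives 8>7]
(B,R,Y): not NE [P2→Q gives 8>2; P3→X gives 7>4]
(B,R,Z): not NE [P3→X gives 7>0]
(B,R,W): not NE [P2→Q gives 9>8; P3→X gives 7>0]
(B,S,X): not NE [P1→A gives 1>0; P3→Z gives 9>2]
(B,S,Y): not NE [P1→A gives 9>1; P2→Q gives 8>6; P3→Z gives 9>2]
(B,S,Z): not NE [P2→R gives 8>3]
(B,S,W): not NE [P2→Q gives 9>1; P3→Z gives 9>1]
(C,P,X): not NE [P1→A gives 9>8; P2→S gives 9>4; P3→W gives 9>4]
(C,P,Y): not NE [P1→B gives 6>4; P2→S gives 7>3; P3→W gives 9>0]
(C,P,Z): not NE [P1→A gives 6>4; P2→S gives 8>2]
(C,P,W): not NE [P1→B gives 9>5; P2→Q gives 8>7]
(C,Q,X): not NE [P1→A gives 3>2; P2→S gives 9>8; P3→Y gives 7>3]
(C,Q,Y): not NE [P2→S gives 7>6]
(C,Q,Z): not NE [P1→A gives 7>5; P2→S gives 8>7; P3→Y gives 7>3]
(C,Q,W): not NE [P1→A gives 7>6; P3→Y gives 7>2]
(C,R,X): not NE [P2→S gives 9>4; P3→Z gives 5>0]
(C,R,Y): not NE [P1→B gives 5>2; P2→S gives 7>1]
(C,R,Z): not NE [P1→B gives 4>3]
(C,R,W): not NE [P1→B gives 8>6; P2→Q gives 8>6; P3→Z gives 5>4]
(C,S,X): not NE [P1→A gives 1>0; P3→Y gives 6>3]
(C,S,Y): not NE [P1→A gives 9>4]
(C,S,Z): not NE [P3→Y gives 6>1]
(C,S,W): not NE [P1→B gives 9>2; P2→Q gives 8>6; P3→Y gives 6>3]

NE set: (A,Q,Z), (B,Q,Y)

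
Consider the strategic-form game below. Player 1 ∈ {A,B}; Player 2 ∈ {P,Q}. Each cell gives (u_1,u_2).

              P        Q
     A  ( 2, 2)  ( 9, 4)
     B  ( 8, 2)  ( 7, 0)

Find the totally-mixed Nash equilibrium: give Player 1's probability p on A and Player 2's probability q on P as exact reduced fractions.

P1 indiff ⇒ q·2+(1-q)·9 = q·8+(1-q)·7 ⇒ q(-6) = (1-q)(-2) ⇒ q = 1/4
P2 indiff ⇒ p·2+(1-p)·2 = p·4+(1-p)·0 ⇒ p(-2) = (1-p)(-2) ⇒ p = 1/2

p=1/2, q=1/4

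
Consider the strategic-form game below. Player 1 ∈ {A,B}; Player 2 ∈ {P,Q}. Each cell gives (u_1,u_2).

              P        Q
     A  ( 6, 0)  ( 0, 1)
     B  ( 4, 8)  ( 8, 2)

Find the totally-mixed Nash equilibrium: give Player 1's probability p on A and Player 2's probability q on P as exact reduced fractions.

P1 indiff ⇒ q·6+(1-q)·0 = q·4+(1-q)·8 ⇒ q(2) = (1-q)(8) ⇒ q = 4/5
P2 indiff ⇒ p·0+(1-p)·8 = p·1+(1-p)·2 ⇒ p(-1) = (1-p)(-6) ⇒ p = 6/7

(p,q) = (6/7, 4/5)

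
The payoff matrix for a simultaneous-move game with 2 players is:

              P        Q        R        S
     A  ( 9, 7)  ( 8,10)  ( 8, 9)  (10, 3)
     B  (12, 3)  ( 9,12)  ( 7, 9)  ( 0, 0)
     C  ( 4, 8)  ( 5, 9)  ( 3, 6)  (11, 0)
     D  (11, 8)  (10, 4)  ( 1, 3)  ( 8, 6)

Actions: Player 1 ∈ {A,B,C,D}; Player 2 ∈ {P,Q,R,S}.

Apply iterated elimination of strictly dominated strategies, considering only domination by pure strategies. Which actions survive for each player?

Remaining: P1:{B,D} P2:{P,Q}

P2 drop R (Q beats it: A:10>9 B:12>9 C:9>6 D:4>3)
P2 drop S (P beats it: A:7>3 B:3>0 C:8>0 D:8>6)
P1 drop A (B beats it: P:12>9 Q:9>8)
P1 drop C (B beats it: P:12>4 Q:9>5)
P1→{B,D} P2→{P,Q}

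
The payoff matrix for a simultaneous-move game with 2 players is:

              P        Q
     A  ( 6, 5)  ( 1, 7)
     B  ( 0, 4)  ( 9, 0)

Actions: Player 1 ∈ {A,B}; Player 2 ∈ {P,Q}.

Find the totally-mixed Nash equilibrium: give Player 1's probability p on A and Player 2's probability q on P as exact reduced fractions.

P1 indiff ⇒ q·6+(1-q)·1 = q·0+(1-q)·9 ⇒ q(6) = (1-q)(8) ⇒ q = 4/7
P2 indiff ⇒ p·5+(1-p)·4 = p·7+(1-p)·0 ⇒ p(-2) = (1-p)(-4) ⇒ p = 2/3

(p,q) = (2/3, 4/7)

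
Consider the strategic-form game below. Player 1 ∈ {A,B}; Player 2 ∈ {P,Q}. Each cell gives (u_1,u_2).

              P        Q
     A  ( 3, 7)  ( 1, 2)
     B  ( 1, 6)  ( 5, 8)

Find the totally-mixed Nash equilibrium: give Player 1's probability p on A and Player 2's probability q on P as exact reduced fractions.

P1 indiff ⇒ q·3+(1-q)·1 = q·1+(1-q)·5 ⇒ q(2) = (1-q)(4) ⇒ q = 2/3
P2 indiff ⇒ p·7+(1-p)·6 = p·2+(1-p)·8 ⇒ p(5) = (1-p)(2) ⇒ p = 2/7

p=2/7, q=2/3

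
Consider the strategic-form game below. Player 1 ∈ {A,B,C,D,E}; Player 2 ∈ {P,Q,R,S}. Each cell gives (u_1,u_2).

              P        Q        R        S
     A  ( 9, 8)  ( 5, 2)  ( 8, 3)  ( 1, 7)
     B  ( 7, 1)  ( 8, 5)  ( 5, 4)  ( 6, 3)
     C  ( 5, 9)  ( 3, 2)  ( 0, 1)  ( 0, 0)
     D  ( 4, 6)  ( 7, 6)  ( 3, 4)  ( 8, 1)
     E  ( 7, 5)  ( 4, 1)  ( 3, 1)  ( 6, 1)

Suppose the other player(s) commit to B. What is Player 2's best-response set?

BR_2 = {Q}

u_2(P vs B) = 1
u_2(Q vs B) = 5
u_2(R vs B) = 4
u_2(S vs B) = 3
max payoff 5 at {Q}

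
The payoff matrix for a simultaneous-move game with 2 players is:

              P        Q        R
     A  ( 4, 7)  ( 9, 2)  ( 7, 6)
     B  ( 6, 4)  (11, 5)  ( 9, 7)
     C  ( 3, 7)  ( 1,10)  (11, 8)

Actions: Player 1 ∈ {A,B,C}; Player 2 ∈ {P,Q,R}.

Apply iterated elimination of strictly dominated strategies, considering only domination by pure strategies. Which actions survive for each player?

P1 drop A (B beats it: P:6>4 Q:11>9 R:9>7)
P2 drop P (Q beats it: B:5>4 C:10>7)
P1→{B,C} P2→{Q,R}

IESDS → P1:{B,C} P2:{Q,R}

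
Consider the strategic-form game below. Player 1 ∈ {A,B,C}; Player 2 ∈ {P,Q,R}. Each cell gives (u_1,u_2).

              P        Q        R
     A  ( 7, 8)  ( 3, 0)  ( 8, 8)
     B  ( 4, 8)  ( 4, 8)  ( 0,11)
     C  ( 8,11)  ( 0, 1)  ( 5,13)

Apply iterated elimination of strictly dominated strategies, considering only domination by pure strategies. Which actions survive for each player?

Survivors P1:{A,C} P2:{P,R}

P2 drop Q (R beats it: A:8>0 B:11>8 C:13>1)
P1 drop B (A beats it: P:7>4 R:8>0)
P1→{A,C} P2→{P,R}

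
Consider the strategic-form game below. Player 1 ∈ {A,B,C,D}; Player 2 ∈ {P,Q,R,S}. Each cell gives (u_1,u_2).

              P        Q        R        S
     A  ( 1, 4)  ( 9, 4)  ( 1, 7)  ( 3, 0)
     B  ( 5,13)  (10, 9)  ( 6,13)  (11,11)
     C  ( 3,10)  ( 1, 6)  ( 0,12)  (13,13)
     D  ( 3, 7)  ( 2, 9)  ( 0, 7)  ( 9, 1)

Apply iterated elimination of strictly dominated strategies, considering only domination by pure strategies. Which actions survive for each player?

Remaining: P1:{B,C} P2:{P,R,S}

P1 drop A (B beats it: P:5>1 Q:10>9 R:6>1 S:11>3)
P1 drop D (B beats it: P:5>3 Q:10>2 R:6>0 S:11>9)
P2 drop Q (P beats it: B:13>9 C:10>6)
P1→{B,C} P2→{P,R,S}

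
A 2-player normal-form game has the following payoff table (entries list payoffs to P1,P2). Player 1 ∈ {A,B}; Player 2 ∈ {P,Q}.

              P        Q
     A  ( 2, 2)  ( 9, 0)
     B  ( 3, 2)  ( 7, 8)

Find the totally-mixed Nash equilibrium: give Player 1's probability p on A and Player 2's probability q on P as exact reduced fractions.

p=3/4, q=2/3

P1 indiff ⇒ q·2+(1-q)·9 = q·3+(1-q)·7 ⇒ q(-1) = (1-q)(-2) ⇒ q = 2/3
P2 indiff ⇒ p·2+(1-p)·2 = p·0+(1-p)·8 ⇒ p(2) = (1-p)(6) ⇒ p = 3/4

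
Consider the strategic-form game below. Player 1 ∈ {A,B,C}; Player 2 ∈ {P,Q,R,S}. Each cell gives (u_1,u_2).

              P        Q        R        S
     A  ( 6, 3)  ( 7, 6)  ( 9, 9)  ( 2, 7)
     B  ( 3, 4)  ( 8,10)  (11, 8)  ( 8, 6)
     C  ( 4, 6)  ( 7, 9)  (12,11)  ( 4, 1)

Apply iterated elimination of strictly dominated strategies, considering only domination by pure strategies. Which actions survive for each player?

Remaining: P1:{B,C} P2:{Q,R}

P2 drop P (Q beats it: A:6>3 B:10>4 C:9>6)
P1 drop A (B beats it: Q:8>7 R:11>9 S:8>2)
P2 drop S (Q beats it: B:10>6 C:9>1)
P1→{B,C} P2→{Q,R}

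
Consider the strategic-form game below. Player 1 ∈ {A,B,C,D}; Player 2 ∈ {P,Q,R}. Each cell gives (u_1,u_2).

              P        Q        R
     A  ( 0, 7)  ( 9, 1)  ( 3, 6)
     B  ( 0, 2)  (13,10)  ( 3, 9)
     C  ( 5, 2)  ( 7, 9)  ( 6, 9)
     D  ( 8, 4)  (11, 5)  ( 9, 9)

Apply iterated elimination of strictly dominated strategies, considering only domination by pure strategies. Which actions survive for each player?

P1 drop A (D beats it: P:8>0 Q:11>9 R:9>3)
P1 drop C (D beats it: P:8>5 Q:11>7 R:9>6)
P2 drop P (Q beats it: B:10>2 D:5>4)
P1→{B,D} P2→{Q,R}

IESDS → P1:{B,D} P2:{Q,R}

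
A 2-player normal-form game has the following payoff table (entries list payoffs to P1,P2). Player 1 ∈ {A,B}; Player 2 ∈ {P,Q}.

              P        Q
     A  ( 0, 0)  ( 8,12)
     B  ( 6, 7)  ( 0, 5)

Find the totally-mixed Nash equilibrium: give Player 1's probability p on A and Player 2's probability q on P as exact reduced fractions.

p=1/7, q=4/7

P1 indiff ⇒ q·0+(1-q)·8 = q·6+(1-q)·0 ⇒ q(-6) = (1-q)(-8) ⇒ q = 4/7
P2 indiff ⇒ p·0+(1-p)·7 = p·12+(1-p)·5 ⇒ p(-12) = (1-p)(-2) ⇒ p = 1/7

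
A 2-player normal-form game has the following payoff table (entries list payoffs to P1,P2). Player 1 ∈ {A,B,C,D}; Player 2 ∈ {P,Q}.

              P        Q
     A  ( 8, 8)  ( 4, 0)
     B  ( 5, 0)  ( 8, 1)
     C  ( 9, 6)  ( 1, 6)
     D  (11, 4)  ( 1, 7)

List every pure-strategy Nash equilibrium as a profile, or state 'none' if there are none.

PSNE = {(B,Q)}

(A,P): not NE [P1→D gives 11>8]
(A,Q): not NE [P1→B gives 8>4; P2→P gives 8>0]
(B,P): not NE [P1→D gives 11>5; P2→Q gives 1>0]
(B,Q): NE
(C,P): not NE [P1→D gives 11>9]
(C,Q): not NE [P1→B gives 8>1]
(D,P): not NE [P2→Q gives 7>4]
(D,Q): not NE [P1→B gives 8>1]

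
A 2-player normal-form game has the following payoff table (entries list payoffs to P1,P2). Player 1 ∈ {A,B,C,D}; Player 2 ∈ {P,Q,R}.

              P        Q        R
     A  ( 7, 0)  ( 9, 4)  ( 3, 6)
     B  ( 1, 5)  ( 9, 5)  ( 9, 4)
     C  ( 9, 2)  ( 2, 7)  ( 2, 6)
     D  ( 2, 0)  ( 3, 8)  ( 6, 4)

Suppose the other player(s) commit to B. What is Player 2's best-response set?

P2 best: {P,Q}

u_2(P vs B) = 5
u_2(Q vs B) = 5
u_2(R vs B) = 4
max payoff 5 at {P,Q}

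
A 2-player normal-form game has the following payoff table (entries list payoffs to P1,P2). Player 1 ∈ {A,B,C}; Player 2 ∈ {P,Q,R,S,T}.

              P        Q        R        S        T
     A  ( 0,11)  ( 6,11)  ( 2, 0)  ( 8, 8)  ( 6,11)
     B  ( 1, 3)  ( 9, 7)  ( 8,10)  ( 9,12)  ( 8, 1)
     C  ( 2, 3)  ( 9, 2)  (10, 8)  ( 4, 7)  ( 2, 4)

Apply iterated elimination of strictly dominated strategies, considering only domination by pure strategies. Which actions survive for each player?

P1 drop A (B beats it: P:1>0 Q:9>6 R:8>2 S:9>8 T:8>6)
P2 drop P (R beats it: B:10>3 C:8>3)
P2 drop Q (R beats it: B:10>7 C:8>2)
P2 drop T (R beats it: B:10>1 C:8>4)
P1→{B,C} P2→{R,S}

IESDS → P1:{B,C} P2:{R,S}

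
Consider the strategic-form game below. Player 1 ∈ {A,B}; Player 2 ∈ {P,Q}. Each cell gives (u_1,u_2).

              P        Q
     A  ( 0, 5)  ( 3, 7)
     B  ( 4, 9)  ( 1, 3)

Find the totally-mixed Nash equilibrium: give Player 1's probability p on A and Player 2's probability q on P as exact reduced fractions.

P1 mixes 3/4 on A; P2 mixes 1/3 on P

P1 indiff ⇒ q·0+(1-q)·3 = q·4+(1-q)·1 ⇒ q(-4) = (1-q)(-2) ⇒ q = 1/3
P2 indiff ⇒ p·5+(1-p)·9 = p·7+(1-p)·3 ⇒ p(-2) = (1-p)(-6) ⇒ p = 3/4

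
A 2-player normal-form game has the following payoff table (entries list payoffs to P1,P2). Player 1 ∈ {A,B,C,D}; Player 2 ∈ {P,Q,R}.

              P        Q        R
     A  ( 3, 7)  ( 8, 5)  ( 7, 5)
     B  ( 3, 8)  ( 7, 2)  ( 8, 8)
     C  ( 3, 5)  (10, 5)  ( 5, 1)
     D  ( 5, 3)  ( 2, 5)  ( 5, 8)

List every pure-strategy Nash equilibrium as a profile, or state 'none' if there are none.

(A,P): not NE [P1→D gives 5>3]
(A,Q): not NE [P1→C gives 10>8; P2→P gives 7>5]
(A,R): not NE [P1→B gives 8>7; P2→P gives 7>5]
(B,P): not NE [P1→D gives 5>3]
(B,Q): not NE [P1→C gives 10>7; P2→R gives 8>2]
(B,R): NE
(C,P): not NE [P1→D gives 5>3]
(C,Q): NE
(C,R): not NE [P1→B gives 8>5; P2→Q gives 5>1]
(D,P): not NE [P2→R gives 8>3]
(D,Q): not NE [P1→C gives 10>2; P2→R gives 8>5]
(D,R): not NE [P1→B gives 8>5]

Nash profiles: (B,R), (C,Q)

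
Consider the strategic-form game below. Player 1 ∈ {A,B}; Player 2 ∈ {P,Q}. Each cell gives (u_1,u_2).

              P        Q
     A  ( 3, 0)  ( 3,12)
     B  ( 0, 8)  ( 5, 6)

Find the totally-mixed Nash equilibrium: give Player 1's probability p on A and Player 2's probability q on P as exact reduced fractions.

p=1/7, q=2/5

P1 indiff ⇒ q·3+(1-q)·3 = q·0+(1-q)·5 ⇒ q(3) = (1-q)(2) ⇒ q = 2/5
P2 indiff ⇒ p·0+(1-p)·8 = p·12+(1-p)·6 ⇒ p(-12) = (1-p)(-2) ⇒ p = 1/7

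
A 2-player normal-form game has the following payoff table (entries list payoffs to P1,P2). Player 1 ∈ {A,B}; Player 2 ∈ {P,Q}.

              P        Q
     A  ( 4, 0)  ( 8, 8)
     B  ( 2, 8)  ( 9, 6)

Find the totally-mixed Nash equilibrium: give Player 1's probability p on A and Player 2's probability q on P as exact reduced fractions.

P1 mixes 1/5 on A; P2 mixes 1/3 on P

P1 indiff ⇒ q·4+(1-q)·8 = q·2+(1-q)·9 ⇒ q(2) = (1-q)(1) ⇒ q = 1/3
P2 indiff ⇒ p·0+(1-p)·8 = p·8+(1-p)·6 ⇒ p(-8) = (1-p)(-2) ⇒ p = 1/5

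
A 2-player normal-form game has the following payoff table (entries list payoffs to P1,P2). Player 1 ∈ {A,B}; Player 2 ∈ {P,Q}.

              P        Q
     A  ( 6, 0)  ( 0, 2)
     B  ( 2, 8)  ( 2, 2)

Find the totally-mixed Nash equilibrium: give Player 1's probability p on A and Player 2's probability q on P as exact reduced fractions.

P1 indiff ⇒ q·6+(1-q)·0 = q·2+(1-q)·2 ⇒ q(4) = (1-q)(2) ⇒ q = 1/3
P2 indiff ⇒ p·0+(1-p)·8 = p·2+(1-p)·2 ⇒ p(-2) = (1-p)(-6) ⇒ p = 3/4

P1 mixes 3/4 on A; P2 mixes 1/3 on P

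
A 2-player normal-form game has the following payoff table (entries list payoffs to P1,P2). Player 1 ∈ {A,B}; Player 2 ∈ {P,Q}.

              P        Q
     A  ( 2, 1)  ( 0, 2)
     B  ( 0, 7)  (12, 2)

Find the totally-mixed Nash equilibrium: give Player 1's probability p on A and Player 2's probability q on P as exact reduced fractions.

P1 indiff ⇒ q·2+(1-q)·0 = q·0+(1-q)·12 ⇒ q(2) = (1-q)(12) ⇒ q = 6/7
P2 indiff ⇒ p·1+(1-p)·7 = p·2+(1-p)·2 ⇒ p(-1) = (1-p)(-5) ⇒ p = 5/6

p=5/6, q=6/7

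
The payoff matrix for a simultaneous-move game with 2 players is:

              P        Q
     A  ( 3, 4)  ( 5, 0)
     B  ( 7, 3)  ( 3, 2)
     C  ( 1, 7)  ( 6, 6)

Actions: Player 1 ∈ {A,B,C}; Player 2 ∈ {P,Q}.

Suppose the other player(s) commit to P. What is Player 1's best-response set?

argmax u_1 = {B}

u_1(A vs P) = 3
u_1(B vs P) = 7
u_1(C vs P) = 1
max payoff 7 at {B}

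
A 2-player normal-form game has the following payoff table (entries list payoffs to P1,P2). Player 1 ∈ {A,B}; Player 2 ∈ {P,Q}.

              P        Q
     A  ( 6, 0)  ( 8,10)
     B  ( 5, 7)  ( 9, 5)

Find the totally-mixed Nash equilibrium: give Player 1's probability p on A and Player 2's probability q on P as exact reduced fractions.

P1 mixes 1/6 on A; P2 mixes 1/2 on P

P1 indiff ⇒ q·6+(1-q)·8 = q·5+(1-q)·9 ⇒ q(1) = (1-q)(1) ⇒ q = 1/2
P2 indiff ⇒ p·0+(1-p)·7 = p·10+(1-p)·5 ⇒ p(-10) = (1-p)(-2) ⇒ p = 1/6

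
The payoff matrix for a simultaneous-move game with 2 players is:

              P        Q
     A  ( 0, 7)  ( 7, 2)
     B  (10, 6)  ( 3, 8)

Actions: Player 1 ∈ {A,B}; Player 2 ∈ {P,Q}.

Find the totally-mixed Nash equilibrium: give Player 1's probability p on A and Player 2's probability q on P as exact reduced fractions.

P1 indiff ⇒ q·0+(1-q)·7 = q·10+(1-q)·3 ⇒ q(-10) = (1-q)(-4) ⇒ q = 2/7
P2 indiff ⇒ p·7+(1-p)·6 = p·2+(1-p)·8 ⇒ p(5) = (1-p)(2) ⇒ p = 2/7

p=2/7, q=2/7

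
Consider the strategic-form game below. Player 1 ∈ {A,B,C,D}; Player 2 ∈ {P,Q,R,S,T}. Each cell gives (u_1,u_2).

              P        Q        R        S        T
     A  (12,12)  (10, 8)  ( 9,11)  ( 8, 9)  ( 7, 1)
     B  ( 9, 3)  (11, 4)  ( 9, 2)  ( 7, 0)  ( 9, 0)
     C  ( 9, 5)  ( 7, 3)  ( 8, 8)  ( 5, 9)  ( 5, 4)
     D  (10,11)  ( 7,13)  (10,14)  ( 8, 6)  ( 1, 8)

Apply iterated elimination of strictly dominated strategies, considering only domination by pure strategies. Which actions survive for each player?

IESDS → P1:{A,B,D} P2:{P,Q,R}

P1 drop C (A beats it: P:12>9 Q:10>7 R:9>8 S:8>5 T:7>5)
P2 drop S (P beats it: A:12>9 B:3>0 D:11>6)
P2 drop T (P beats it: A:12>1 B:3>0 D:11>8)
P1→{A,B,D} P2→{P,Q,R}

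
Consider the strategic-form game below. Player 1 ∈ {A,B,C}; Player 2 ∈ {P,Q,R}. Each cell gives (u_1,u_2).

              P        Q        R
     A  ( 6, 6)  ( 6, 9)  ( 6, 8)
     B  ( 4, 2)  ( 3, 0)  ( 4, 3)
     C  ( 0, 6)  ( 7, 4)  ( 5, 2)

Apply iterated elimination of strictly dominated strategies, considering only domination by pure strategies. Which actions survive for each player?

IESDS → P1:{A,C} P2:{P,Q}

P1 drop B (A beats it: P:6>4 Q:6>3 R:6>4)
P2 drop R (Q beats it: A:9>8 C:4>2)
P1→{A,C} P2→{P,Q}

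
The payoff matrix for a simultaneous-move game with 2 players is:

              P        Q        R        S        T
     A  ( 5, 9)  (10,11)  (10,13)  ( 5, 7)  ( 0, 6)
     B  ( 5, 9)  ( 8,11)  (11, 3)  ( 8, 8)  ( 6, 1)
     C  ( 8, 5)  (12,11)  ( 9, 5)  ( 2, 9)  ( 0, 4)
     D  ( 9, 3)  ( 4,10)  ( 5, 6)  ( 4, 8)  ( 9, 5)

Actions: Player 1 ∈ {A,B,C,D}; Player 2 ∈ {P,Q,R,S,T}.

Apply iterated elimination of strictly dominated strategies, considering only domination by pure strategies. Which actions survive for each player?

P2 drop P (Q beats it: A:11>9 B:11>9 C:11>5 D:10>3)
P2 drop S (Q beats it: A:11>7 B:11>8 C:11>9 D:10>8)
P2 drop T (Q beats it: A:11>6 B:11>1 C:11>4 D:10>5)
P1 drop D (A beats it: Q:10>4 R:10>5)
P1→{A,B,C} P2→{Q,R}

Survivors P1:{A,B,C} P2:{Q,R}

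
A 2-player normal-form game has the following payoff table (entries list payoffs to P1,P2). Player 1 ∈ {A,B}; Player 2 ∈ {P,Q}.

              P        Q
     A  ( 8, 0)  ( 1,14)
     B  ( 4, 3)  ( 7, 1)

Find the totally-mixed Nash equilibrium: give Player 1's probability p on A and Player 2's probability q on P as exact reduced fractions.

P1 indiff ⇒ q·8+(1-q)·1 = q·4+(1-q)·7 ⇒ q(4) = (1-q)(6) ⇒ q = 3/5
P2 indiff ⇒ p·0+(1-p)·3 = p·14+(1-p)·1 ⇒ p(-14) = (1-p)(-2) ⇒ p = 1/8

p=1/8, q=3/5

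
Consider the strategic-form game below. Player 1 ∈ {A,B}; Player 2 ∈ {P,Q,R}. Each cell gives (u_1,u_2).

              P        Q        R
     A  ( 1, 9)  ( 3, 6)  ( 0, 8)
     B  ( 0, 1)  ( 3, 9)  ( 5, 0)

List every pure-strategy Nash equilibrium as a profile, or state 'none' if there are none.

Nash profiles: (A,P), (B,Q)

(A,P): NE
(A,Q): not NE [P2→P gives 9>6]
(A,R): not NE [P1→B gives 5>0; P2→P gives 9>8]
(B,P): not NE [P1→A gives 1>0; P2→Q gives 9>1]
(B,Q): NE
(B,R): not NE [P2→Q gives 9>0]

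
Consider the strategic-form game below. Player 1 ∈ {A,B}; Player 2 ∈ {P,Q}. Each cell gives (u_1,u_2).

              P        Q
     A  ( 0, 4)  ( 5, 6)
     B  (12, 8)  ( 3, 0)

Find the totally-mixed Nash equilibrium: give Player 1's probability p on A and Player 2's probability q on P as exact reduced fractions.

(p,q) = (4/5, 1/7)

P1 indiff ⇒ q·0+(1-q)·5 = q·12+(1-q)·3 ⇒ q(-12) = (1-q)(-2) ⇒ q = 1/7
P2 indiff ⇒ p·4+(1-p)·8 = p·6+(1-p)·0 ⇒ p(-2) = (1-p)(-8) ⇒ p = 4/5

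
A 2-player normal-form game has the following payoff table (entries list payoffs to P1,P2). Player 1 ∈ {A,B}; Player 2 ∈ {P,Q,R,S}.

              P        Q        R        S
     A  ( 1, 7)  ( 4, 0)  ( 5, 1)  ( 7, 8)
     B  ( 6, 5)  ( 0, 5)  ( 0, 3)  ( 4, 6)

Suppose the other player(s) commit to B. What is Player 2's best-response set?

argmax u_2 = {S}

u_2(P vs B) = 5
u_2(Q vs B) = 5
u_2(R vs B) = 3
u_2(S vs B) = 6
max payoff 6 at {S}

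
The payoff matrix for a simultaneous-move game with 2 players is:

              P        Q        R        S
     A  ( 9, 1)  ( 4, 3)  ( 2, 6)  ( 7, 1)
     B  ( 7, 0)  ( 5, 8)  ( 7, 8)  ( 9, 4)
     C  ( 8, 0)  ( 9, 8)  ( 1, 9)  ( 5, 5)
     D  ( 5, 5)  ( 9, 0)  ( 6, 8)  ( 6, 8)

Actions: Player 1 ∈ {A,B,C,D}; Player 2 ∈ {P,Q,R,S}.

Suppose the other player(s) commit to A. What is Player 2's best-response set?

P2 best: {R}

u_2(P vs A) = 1
u_2(Q vs A) = 3
u_2(R vs A) = 6
u_2(S vs A) = 1
max payoff 6 at {R}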